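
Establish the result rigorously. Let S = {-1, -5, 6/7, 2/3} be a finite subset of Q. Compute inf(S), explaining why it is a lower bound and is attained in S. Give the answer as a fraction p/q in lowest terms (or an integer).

S is finite, so inf(S) = min(S).
Sorted increasing:
-5, -1, 2/3, 6/7
The extremum is -5.
For every x in S, x >= -5. And -5 is in S, so it is attained.
Therefore inf(S) = -5.

-5


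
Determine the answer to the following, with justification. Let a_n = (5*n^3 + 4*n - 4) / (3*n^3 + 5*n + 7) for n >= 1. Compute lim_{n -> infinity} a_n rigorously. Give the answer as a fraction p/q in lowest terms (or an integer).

Divide numerator and denominator by n^3, the highest power:
numerator / n^3 = 5 + 4/n^2 - 4/n^3
denominator / n^3 = 3 + 5/n^2 + 7/n^3
As n -> infinity, all terms of the form c/n^k (k >= 1) tend to 0.
So numerator / n^3 -> 5 and denominator / n^3 -> 3.
Therefore lim a_n = 5/3.

5/3


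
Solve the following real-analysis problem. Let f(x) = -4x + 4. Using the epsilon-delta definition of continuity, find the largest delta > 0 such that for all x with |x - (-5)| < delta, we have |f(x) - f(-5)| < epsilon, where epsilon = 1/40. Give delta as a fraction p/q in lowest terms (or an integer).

We compute f(-5) = -4*(-5) + 4 = 24.
|f(x) - f(-5)| = |-4x + 4 - (24)| = |-4(x - (-5))| = 4|x - (-5)|.
We need 4|x - (-5)| < 1/40, i.e. |x - (-5)| < 1/40 / 4 = 1/160.
So any delta <= 1/160 works. Conversely, if delta > 1/160, then x = -5 + 1/160 satisfies |x - (-5)| = 1/160 < delta but |f(x) - f(-5)| = 4 * 1/160 = 1/40, which is not < 1/40; so no larger delta works.
Hence the largest such delta is 1/160.

1/160


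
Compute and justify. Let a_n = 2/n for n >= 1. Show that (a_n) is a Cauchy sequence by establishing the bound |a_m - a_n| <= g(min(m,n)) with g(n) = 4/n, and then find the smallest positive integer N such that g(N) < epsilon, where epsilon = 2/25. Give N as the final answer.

For any m, n >= 1, by the triangle inequality:
|a_m - a_n| = |2/m - 2/n| <= 2*1/m + 2*1/n <= 4/min(m,n).
So g(n) = 4/n bounds the Cauchy difference. Since g(n) -> 0, (a_n) is Cauchy.
Now solve g(N) < 2/25: 4/N < 2/25 <=> N > 4 / (2/25) = 50.
The smallest integer strictly greater than 50 is N = 51.
Check: g(51) = 4/51 = 4/51 < 2/25; g(50) = 2/25 >= 2/25. So N = 51.

51


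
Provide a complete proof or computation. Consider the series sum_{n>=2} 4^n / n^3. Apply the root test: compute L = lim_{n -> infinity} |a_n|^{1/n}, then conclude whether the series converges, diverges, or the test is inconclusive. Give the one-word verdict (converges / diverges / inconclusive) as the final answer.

Let a_n denote the general term. Form |a_n|^(1/n) and simplify:
|a_n|^(1/n) = 4/n^(3/n)
Take the limit as n -> infinity: L = 4.
Since L = 4 > 1, the root test implies divergence.

diverges


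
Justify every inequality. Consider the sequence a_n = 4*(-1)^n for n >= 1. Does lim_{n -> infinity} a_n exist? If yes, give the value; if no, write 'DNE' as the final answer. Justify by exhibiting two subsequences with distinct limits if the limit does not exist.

Examine the behaviour of a_n along subsequences.
Even-n subsequence a_{2k} = 4 -> 4. Odd-n subsequence a_{2k+1} = -4 -> -4.
Since these two subsequential limits are 4 and -4, distinct, the full sequence cannot converge (a convergent sequence has all subsequences tending to the same limit). So lim a_n does not exist.

DNE


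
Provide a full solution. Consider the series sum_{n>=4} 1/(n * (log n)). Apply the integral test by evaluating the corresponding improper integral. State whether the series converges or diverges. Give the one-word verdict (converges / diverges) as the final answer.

Let f(x) = 1/(x*log(x)). Then f is positive, continuous, and decreasing on [4, infinity), so the integral test applies.
Compute the improper integral int_{4}^infinity f(x) dx:
  antiderivative F(x) = log(log(x)).
  F(x) = log(log(x)) -> infinity as x -> infinity. The integral diverges, so by the integral test, the series diverges.

diverges


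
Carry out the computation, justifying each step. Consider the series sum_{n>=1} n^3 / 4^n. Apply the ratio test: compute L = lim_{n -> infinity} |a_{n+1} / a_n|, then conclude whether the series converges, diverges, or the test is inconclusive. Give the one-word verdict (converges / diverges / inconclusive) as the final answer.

Let a_n denote the general term. Form the ratio a_{n+1}/a_n and simplify:
a_{n+1}/a_n = (n + 1)^3/(4*n^3)
Take the limit as n -> infinity: L = 1/4.
Since L = 1/4 < 1, the ratio test implies the series converges.

converges


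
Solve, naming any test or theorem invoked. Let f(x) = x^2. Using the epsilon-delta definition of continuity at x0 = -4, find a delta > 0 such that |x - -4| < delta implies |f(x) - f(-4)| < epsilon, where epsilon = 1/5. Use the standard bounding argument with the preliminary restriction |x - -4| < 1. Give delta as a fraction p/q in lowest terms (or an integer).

Factor: |x^2 - (-4)^2| = |x - -4| * |x + -4|.
Impose |x - -4| < 1 first. Then |x + -4| = |(x - -4) + 2*(-4)| <= |x - -4| + 2*|-4| < 1 + 8 = 9.
So |x^2 - (-4)^2| < delta * 9.
We need delta * 9 <= 1/5, i.e. delta <= 1/5/9 = 1/45.
Since 1/45 < 1, this is tighter than 1; take delta = 1/45.
So delta = 1/45 works.

1/45


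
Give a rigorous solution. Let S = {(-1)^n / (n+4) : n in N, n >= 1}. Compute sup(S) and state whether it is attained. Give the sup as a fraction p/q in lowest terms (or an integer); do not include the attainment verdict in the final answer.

Analysis:
- Values: -1/5, 1/6, -1/7, 1/8, -1/9, ...
- Positive terms (even n): 1/(2+4), 1/(4+4), ... decreasing -> max = 1/6 (n=2).
- Negative terms (odd n): -1/(1+4), -1/(3+4), ... increasing -> min = -1/5 (n=1).
- So sup = 1/6 (attained at n=2); inf = -1/5 (attained at n=1).
Conclusion: sup(S) = 1/6, attained in S.

1/6


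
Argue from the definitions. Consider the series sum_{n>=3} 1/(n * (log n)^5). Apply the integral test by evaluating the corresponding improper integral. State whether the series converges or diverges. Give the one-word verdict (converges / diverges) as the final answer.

Let f(x) = 1/(x*log(x)^5). Then f is positive, continuous, and decreasing on [3, infinity), so the integral test applies.
Compute the improper integral int_{3}^infinity f(x) dx:
  antiderivative F(x) = -1/(4*log(x)^4).
  F(x) -> 0 as x -> infinity.  int = 0 - F(3) = 1/(4*log(3)^4) < infinity. By the integral test, the series converges.

converges


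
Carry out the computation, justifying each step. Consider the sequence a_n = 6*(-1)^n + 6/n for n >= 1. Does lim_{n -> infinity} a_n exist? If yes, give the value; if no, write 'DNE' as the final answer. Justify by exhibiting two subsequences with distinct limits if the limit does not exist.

Examine the behaviour of a_n along subsequences.
a_{2k} = 6 + 6/(2k) -> 6. a_{2k+1} = -6 + 6/(2k+1) -> -6.
Since these two subsequential limits are 6 and -6, distinct, the full sequence cannot converge (a convergent sequence has all subsequences tending to the same limit). So lim a_n does not exist.

DNE


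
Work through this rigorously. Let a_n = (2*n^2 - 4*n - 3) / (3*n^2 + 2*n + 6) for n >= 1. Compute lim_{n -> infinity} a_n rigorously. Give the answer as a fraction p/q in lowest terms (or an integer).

Divide numerator and denominator by n^2, the highest power:
numerator / n^2 = 2 - 4/n - 3/n^2
denominator / n^2 = 3 + 2/n + 6/n^2
As n -> infinity, all terms of the form c/n^k (k >= 1) tend to 0.
So numerator / n^2 -> 2 and denominator / n^2 -> 3.
Therefore lim a_n = 2/3.

2/3


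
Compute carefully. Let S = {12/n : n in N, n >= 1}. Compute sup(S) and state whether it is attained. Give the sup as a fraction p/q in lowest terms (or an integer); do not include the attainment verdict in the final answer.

Analysis:
- Values: 12, 6, 4, 3, ... strictly decreasing.
- The maximum is 12 (n=1); sup = 12 (attained).
- The set is bounded below by 0; 12/n -> 0 so 0 is the greatest lower bound.
- 0 is not in the set, so inf = 0 is not attained.
Conclusion: sup(S) = 12, attained in S.

12


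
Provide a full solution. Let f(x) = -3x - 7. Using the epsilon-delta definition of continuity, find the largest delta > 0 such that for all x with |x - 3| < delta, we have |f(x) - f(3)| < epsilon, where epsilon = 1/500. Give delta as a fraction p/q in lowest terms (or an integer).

We compute f(3) = -3*(3) - 7 = -16.
|f(x) - f(3)| = |-3x - 7 - (-16)| = |-3(x - 3)| = 3|x - 3|.
We need 3|x - 3| < 1/500, i.e. |x - 3| < 1/500 / 3 = 1/1500.
So any delta <= 1/1500 works. Conversely, if delta > 1/1500, then x = 3 + 1/1500 satisfies |x - 3| = 1/1500 < delta but |f(x) - f(3)| = 3 * 1/1500 = 1/500, which is not < 1/500; so no larger delta works.
Hence the largest such delta is 1/1500.

1/1500


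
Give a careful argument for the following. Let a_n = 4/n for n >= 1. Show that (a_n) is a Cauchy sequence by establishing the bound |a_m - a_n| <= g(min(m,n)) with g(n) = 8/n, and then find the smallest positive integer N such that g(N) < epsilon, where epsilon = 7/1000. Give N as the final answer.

For any m, n >= 1, by the triangle inequality:
|a_m - a_n| = |4/m - 4/n| <= 4*1/m + 4*1/n <= 8/min(m,n).
So g(n) = 8/n bounds the Cauchy difference. Since g(n) -> 0, (a_n) is Cauchy.
Now solve g(N) < 7/1000: 8/N < 7/1000 <=> N > 8 / (7/1000) = 8000/7.
The smallest integer strictly greater than 8000/7 is N = 1143.
Check: g(1143) = 8/1143 = 8/1143 < 7/1000; g(1142) = 4/571 >= 7/1000. So N = 1143.

1143


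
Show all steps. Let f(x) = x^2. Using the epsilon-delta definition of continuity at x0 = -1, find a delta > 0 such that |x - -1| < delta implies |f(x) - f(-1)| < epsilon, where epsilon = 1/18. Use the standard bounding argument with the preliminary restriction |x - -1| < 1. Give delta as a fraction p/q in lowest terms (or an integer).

Factor: |x^2 - (-1)^2| = |x - -1| * |x + -1|.
Impose |x - -1| < 1 first. Then |x + -1| = |(x - -1) + 2*(-1)| <= |x - -1| + 2*|-1| < 1 + 2 = 3.
So |x^2 - (-1)^2| < delta * 3.
We need delta * 3 <= 1/18, i.e. delta <= 1/18/3 = 1/54.
Since 1/54 < 1, this is tighter than 1; take delta = 1/54.
So delta = 1/54 works.

1/54


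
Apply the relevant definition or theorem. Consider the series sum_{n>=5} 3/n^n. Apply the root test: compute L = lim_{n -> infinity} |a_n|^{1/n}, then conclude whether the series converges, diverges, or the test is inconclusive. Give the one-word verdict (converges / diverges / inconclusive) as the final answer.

Let a_n denote the general term. Form |a_n|^(1/n) and simplify:
|a_n|^(1/n) = 3^(1/n)/n
Take the limit as n -> infinity: L = 0.
Since L = 0 < 1, the root test implies convergence.

converges


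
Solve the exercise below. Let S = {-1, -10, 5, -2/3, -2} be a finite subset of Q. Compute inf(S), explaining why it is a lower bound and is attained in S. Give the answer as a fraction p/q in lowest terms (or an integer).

S is finite, so inf(S) = min(S).
Sorted increasing:
-10, -2, -1, -2/3, 5
The extremum is -10.
For every x in S, x >= -10. And -10 is in S, so it is attained.
Therefore inf(S) = -10.

-10


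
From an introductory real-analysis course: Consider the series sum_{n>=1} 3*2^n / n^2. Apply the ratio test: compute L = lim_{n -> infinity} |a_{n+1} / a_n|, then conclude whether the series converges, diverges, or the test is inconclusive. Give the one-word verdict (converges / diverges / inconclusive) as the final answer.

Let a_n denote the general term. Form the ratio a_{n+1}/a_n and simplify:
a_{n+1}/a_n = 2*n^2/(n + 1)^2
Take the limit as n -> infinity: L = 2.
Since L = 2 > 1 (or L = infinity), the ratio test implies the series diverges.

diverges


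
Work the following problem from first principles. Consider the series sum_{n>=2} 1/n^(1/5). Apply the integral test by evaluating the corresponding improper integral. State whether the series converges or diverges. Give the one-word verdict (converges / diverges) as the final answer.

Let f(x) = x^(-1/5). Then f is positive, continuous, and decreasing on [2, infinity), so the integral test applies.
Compute the improper integral int_{2}^infinity f(x) dx:
  antiderivative F(x) = 5*x^(4/5)/4.
  As x -> infinity, F(x) -> infinity (since p = 1/5 < 1).
  So the integral diverges. By the integral test, the series diverges.

diverges


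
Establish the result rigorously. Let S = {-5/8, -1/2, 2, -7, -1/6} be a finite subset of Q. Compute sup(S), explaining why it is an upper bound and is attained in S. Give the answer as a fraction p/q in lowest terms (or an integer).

S is finite, so sup(S) = max(S).
Sorted decreasing:
2, -1/6, -1/2, -5/8, -7
The extremum is 2.
For every x in S, x <= 2. And 2 is in S, so it is attained.
Therefore sup(S) = 2.

2


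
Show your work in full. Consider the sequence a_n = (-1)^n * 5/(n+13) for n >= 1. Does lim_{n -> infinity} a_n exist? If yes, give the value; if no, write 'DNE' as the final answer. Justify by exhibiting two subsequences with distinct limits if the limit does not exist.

Examine the behaviour of a_n along subsequences.
Even-n subsequence a_{2k} = 5/(2k+13) -> 0. Odd-n subsequence a_{2k+1} = -5/(2k+14) -> 0. Both tend to 0, which suggests the limit is 0; verify directly.
|a_n - 0| = 5/(n+13) < 5/n for every n >= 1.
Given epsilon > 0, choose a positive integer N > 5/epsilon. Then for all n >= N, |a_n| < 5/n <= 5/N < epsilon.
So by the definition of the limit, lim a_n exists and equals 0.

0


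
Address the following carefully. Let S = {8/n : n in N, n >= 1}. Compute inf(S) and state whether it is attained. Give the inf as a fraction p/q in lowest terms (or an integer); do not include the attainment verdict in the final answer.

Analysis:
- Values: 8, 4, 8/3, 2, ... strictly decreasing.
- The maximum is 8 (n=1); sup = 8 (attained).
- The set is bounded below by 0; 8/n -> 0 so 0 is the greatest lower bound.
- 0 is not in the set, so inf = 0 is not attained.
Conclusion: inf(S) = 0, not attained in S.

0


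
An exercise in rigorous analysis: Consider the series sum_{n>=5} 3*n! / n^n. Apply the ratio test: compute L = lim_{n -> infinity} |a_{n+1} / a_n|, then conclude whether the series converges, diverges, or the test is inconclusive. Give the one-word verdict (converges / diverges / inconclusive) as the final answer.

Let a_n denote the general term. Form the ratio a_{n+1}/a_n and simplify:
a_{n+1}/a_n = (n/(n + 1))^n
Take the limit as n -> infinity: L = exp(-1).
Since L = exp(-1) < 1, the ratio test implies the series converges.

converges


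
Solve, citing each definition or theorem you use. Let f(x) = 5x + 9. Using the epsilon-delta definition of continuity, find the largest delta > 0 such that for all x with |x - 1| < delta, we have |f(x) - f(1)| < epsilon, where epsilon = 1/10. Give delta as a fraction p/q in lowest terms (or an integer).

We compute f(1) = 5*(1) + 9 = 14.
|f(x) - f(1)| = |5x + 9 - (14)| = |5(x - 1)| = 5|x - 1|.
We need 5|x - 1| < 1/10, i.e. |x - 1| < 1/10 / 5 = 1/50.
So any delta <= 1/50 works. Conversely, if delta > 1/50, then x = 1 + 1/50 satisfies |x - 1| = 1/50 < delta but |f(x) - f(1)| = 5 * 1/50 = 1/10, which is not < 1/10; so no larger delta works.
Hence the largest such delta is 1/50.

1/50


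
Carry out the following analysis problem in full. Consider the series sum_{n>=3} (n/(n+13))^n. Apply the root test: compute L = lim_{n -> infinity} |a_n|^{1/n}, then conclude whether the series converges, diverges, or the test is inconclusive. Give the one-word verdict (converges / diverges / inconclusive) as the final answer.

Let a_n denote the general term. Form |a_n|^(1/n) and simplify:
|a_n|^(1/n) = n/(n + 13)
Take the limit as n -> infinity: L = 1.
Since L = 1, the root test is inconclusive. (In fact a_n = (n/(n+13))^n -> e^(-13) != 0, so the nth-term test shows divergence; but the root test itself gives no conclusion.)

inconclusive


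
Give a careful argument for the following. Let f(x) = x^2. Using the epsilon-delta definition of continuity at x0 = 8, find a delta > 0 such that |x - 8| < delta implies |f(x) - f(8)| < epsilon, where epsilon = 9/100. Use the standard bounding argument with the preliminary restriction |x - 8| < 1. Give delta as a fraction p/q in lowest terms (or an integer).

Factor: |x^2 - (8)^2| = |x - 8| * |x + 8|.
Impose |x - 8| < 1 first. Then |x + 8| = |(x - 8) + 2*(8)| <= |x - 8| + 2*|8| < 1 + 16 = 17.
So |x^2 - (8)^2| < delta * 17.
We need delta * 17 <= 9/100, i.e. delta <= 9/100/17 = 9/1700.
Since 9/1700 < 1, this is tighter than 1; take delta = 9/1700.
So delta = 9/1700 works.

9/1700


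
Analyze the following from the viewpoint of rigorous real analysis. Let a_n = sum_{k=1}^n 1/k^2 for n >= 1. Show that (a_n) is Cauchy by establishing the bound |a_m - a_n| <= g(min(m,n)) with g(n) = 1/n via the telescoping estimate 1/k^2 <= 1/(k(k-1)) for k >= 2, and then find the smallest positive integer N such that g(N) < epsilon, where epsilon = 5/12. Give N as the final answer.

For m > n >= 1: |a_m - a_n| = sum_{k=n+1}^m 1/k^2.
Use 1/k^2 <= 1/(k(k-1)) = 1/(k-1) - 1/k for k >= 2:
sum_{k=n+1}^m 1/k^2 <= sum_{k=n+1}^m (1/(k-1) - 1/k) = 1/n - 1/m <= 1/n.
By symmetry the same bound holds with n,m swapped, so |a_m - a_n| <= 1/min(m,n) = g(min(m,n)). Since g(n) -> 0, (a_n) is Cauchy.
Now solve g(N) < 5/12: 1/N < 5/12 <=> N > 1/(5/12) = 12/5.
The smallest integer strictly greater than 12/5 is N = 3.
Check: g(3) = 1/3 < 5/12; g(2) = 1/2 >= 5/12. So N = 3.

3


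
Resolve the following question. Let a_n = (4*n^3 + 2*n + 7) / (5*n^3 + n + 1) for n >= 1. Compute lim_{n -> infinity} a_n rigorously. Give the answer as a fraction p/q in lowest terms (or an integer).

Divide numerator and denominator by n^3, the highest power:
numerator / n^3 = 4 + 2/n^2 + 7/n^3
denominator / n^3 = 5 + n^(-2) + n^(-3)
As n -> infinity, all terms of the form c/n^k (k >= 1) tend to 0.
So numerator / n^3 -> 4 and denominator / n^3 -> 5.
Therefore lim a_n = 4/5.

4/5


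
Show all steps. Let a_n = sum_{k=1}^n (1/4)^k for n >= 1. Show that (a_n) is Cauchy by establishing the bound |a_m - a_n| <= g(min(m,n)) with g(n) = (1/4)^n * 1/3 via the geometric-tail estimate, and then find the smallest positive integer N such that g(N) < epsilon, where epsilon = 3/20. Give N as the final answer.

For m > n >= 1: |a_m - a_n| = sum_{k=n+1}^m (1/4)^k < sum_{k=n+1}^infinity (1/4)^k = (1/4)^(n+1) / (1 - 1/4) = (1/4)^n * (1/4) * (4/3) = (1/4)^n * 1/3.
So g(n) = (1/4)^n / 3. Since g(n) -> 0, (a_n) is Cauchy.
Now solve g(N) < 3/20: (1/4)^N / 3 < 3/20 <=> 4^N > 1 / (3 * 3/20) = 20/9.
Check powers of 4: 4^0 = 1 <= 20/9, 4^1 = 4 > 20/9.
So the smallest such N is 1. Check: g(1) = 1/(3 * 4) = 1/12 < 3/20.

1


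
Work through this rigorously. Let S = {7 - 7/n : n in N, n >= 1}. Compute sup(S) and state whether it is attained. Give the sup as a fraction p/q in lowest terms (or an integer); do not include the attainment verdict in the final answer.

Analysis:
- Values: 0, 7/2, 14/3, 21/4, ... strictly increasing.
- Minimum is 0 (n=1); inf = 0 (attained).
- 7 - 7/n -> 7 from below; sup = 7, not attained.
Conclusion: sup(S) = 7, not attained in S.

7


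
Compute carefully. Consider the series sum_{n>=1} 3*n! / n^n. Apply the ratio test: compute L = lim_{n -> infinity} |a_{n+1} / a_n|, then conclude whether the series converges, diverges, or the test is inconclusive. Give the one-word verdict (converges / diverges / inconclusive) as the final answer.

Let a_n denote the general term. Form the ratio a_{n+1}/a_n and simplify:
a_{n+1}/a_n = (n/(n + 1))^n
Take the limit as n -> infinity: L = exp(-1).
Since L = exp(-1) < 1, the ratio test implies the series converges.

converges


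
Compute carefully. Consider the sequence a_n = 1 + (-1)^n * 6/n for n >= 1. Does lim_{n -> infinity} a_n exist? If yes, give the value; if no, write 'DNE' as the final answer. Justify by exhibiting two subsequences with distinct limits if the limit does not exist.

Examine the behaviour of a_n along subsequences.
Even-n subsequence a_{2k} = 1 + 6/(2k) -> 1. Odd-n subsequence a_{2k+1} = 1 - 6/(2k+1) -> 1. Both tend to 1, which suggests the limit is 1; verify directly.
|a_n - 1| = |(-1)^n * 6/n| = 6/n for every n >= 1.
Given epsilon > 0, choose a positive integer N > 6/epsilon. Then for all n >= N, |a_n - 1| = 6/n <= 6/N < epsilon.
So by the definition of the limit, lim a_n exists and equals 1.

1


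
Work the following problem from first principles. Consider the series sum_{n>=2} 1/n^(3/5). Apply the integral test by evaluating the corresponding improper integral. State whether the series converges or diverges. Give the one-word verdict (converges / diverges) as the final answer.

Let f(x) = x^(-3/5). Then f is positive, continuous, and decreasing on [2, infinity), so the integral test applies.
Compute the improper integral int_{2}^infinity f(x) dx:
  antiderivative F(x) = 5*x^(2/5)/2.
  As x -> infinity, F(x) -> infinity (since p = 3/5 < 1).
  So the integral diverges. By the integral test, the series diverges.

diverges


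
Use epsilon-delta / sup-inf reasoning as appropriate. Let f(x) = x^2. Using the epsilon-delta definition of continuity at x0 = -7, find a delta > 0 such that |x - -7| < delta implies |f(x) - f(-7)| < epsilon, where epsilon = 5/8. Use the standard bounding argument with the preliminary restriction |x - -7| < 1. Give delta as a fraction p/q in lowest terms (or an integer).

Factor: |x^2 - (-7)^2| = |x - -7| * |x + -7|.
Impose |x - -7| < 1 first. Then |x + -7| = |(x - -7) + 2*(-7)| <= |x - -7| + 2*|-7| < 1 + 14 = 15.
So |x^2 - (-7)^2| < delta * 15.
We need delta * 15 <= 5/8, i.e. delta <= 5/8/15 = 1/24.
Since 1/24 < 1, this is tighter than 1; take delta = 1/24.
So delta = 1/24 works.

1/24


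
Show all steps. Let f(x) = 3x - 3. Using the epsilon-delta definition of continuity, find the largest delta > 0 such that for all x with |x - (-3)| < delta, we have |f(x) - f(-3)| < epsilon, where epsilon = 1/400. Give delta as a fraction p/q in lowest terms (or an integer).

We compute f(-3) = 3*(-3) - 3 = -12.
|f(x) - f(-3)| = |3x - 3 - (-12)| = |3(x - (-3))| = 3|x - (-3)|.
We need 3|x - (-3)| < 1/400, i.e. |x - (-3)| < 1/400 / 3 = 1/1200.
So any delta <= 1/1200 works. Conversely, if delta > 1/1200, then x = -3 + 1/1200 satisfies |x - (-3)| = 1/1200 < delta but |f(x) - f(-3)| = 3 * 1/1200 = 1/400, which is not < 1/400; so no larger delta works.
Hence the largest such delta is 1/1200.

1/1200


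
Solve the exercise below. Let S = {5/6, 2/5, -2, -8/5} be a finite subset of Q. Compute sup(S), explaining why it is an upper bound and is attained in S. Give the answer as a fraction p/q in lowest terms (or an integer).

S is finite, so sup(S) = max(S).
Sorted decreasing:
5/6, 2/5, -8/5, -2
The extremum is 5/6.
For every x in S, x <= 5/6. And 5/6 is in S, so it is attained.
Therefore sup(S) = 5/6.

5/6


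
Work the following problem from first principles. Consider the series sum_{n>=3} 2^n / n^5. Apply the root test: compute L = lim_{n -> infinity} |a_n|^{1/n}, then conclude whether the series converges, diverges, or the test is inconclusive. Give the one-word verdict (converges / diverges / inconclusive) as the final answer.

Let a_n denote the general term. Form |a_n|^(1/n) and simplify:
|a_n|^(1/n) = 2/n^(5/n)
Take the limit as n -> infinity: L = 2.
Since L = 2 > 1, the root test implies divergence.

diverges


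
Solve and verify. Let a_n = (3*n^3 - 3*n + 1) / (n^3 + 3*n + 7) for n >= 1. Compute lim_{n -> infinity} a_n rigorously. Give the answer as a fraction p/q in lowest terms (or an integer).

Divide numerator and denominator by n^3, the highest power:
numerator / n^3 = 3 - 3/n^2 + n^(-3)
denominator / n^3 = 1 + 3/n^2 + 7/n^3
As n -> infinity, all terms of the form c/n^k (k >= 1) tend to 0.
So numerator / n^3 -> 3 and denominator / n^3 -> 1.
Therefore lim a_n = 3.

3


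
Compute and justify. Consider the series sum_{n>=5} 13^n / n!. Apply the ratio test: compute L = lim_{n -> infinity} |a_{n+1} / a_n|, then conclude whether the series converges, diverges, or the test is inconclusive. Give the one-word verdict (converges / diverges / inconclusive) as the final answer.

Let a_n denote the general term. Form the ratio a_{n+1}/a_n and simplify:
a_{n+1}/a_n = 13/(n + 1)
Take the limit as n -> infinity: L = 0.
Since L = 0 < 1, the ratio test implies the series converges.

converges


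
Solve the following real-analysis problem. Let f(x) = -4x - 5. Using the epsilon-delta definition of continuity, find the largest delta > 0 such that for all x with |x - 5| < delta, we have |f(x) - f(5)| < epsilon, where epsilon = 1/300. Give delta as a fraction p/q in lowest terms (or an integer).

We compute f(5) = -4*(5) - 5 = -25.
|f(x) - f(5)| = |-4x - 5 - (-25)| = |-4(x - 5)| = 4|x - 5|.
We need 4|x - 5| < 1/300, i.e. |x - 5| < 1/300 / 4 = 1/1200.
So any delta <= 1/1200 works. Conversely, if delta > 1/1200, then x = 5 + 1/1200 satisfies |x - 5| = 1/1200 < delta but |f(x) - f(5)| = 4 * 1/1200 = 1/300, which is not < 1/300; so no larger delta works.
Hence the largest such delta is 1/1200.

1/1200


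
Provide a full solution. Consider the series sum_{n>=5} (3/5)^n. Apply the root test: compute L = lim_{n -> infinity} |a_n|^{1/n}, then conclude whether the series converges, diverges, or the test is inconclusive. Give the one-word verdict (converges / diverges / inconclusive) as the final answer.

Let a_n denote the general term. Form |a_n|^(1/n) and simplify:
|a_n|^(1/n) = 3/5
Take the limit as n -> infinity: L = 3/5.
Since L = 3/5 < 1, the root test implies convergence.

converges


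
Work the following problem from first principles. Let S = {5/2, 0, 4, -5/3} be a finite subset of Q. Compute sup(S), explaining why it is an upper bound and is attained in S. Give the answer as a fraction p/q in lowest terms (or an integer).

S is finite, so sup(S) = max(S).
Sorted decreasing:
4, 5/2, 0, -5/3
The extremum is 4.
For every x in S, x <= 4. And 4 is in S, so it is attained.
Therefore sup(S) = 4.

4


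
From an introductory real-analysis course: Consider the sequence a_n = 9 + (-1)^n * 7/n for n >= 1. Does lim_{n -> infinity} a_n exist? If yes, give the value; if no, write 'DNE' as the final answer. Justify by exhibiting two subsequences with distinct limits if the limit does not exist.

Examine the behaviour of a_n along subsequences.
Even-n subsequence a_{2k} = 9 + 7/(2k) -> 9. Odd-n subsequence a_{2k+1} = 9 - 7/(2k+1) -> 9. Both tend to 9, which suggests the limit is 9; verify directly.
|a_n - 9| = |(-1)^n * 7/n| = 7/n for every n >= 1.
Given epsilon > 0, choose a positive integer N > 7/epsilon. Then for all n >= N, |a_n - 9| = 7/n <= 7/N < epsilon.
So by the definition of the limit, lim a_n exists and equals 9.

9


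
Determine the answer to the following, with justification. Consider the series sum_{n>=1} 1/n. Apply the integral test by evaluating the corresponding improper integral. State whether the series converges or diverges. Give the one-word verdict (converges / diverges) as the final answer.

Let f(x) = 1/x. Then f is positive, continuous, and decreasing on [1, infinity), so the integral test applies.
Compute the improper integral int_{1}^infinity f(x) dx:
  antiderivative F(x) = log(x).
  As x -> infinity, log(x) -> infinity.
  So int = infinity - log(1) = infinity. By the integral test, the series diverges.

diverges


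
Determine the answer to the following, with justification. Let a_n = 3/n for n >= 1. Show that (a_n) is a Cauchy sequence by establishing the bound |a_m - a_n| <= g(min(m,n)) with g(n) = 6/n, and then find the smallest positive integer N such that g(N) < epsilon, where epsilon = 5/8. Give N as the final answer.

For any m, n >= 1, by the triangle inequality:
|a_m - a_n| = |3/m - 3/n| <= 3*1/m + 3*1/n <= 6/min(m,n).
So g(n) = 6/n bounds the Cauchy difference. Since g(n) -> 0, (a_n) is Cauchy.
Now solve g(N) < 5/8: 6/N < 5/8 <=> N > 6 / (5/8) = 48/5.
The smallest integer strictly greater than 48/5 is N = 10.
Check: g(10) = 6/10 = 3/5 < 5/8; g(9) = 2/3 >= 5/8. So N = 10.

10


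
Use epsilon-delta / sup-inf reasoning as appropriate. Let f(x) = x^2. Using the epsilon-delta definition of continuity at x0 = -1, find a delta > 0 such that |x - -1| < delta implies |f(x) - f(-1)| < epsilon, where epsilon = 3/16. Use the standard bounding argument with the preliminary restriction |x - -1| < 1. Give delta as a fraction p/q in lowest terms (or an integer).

Factor: |x^2 - (-1)^2| = |x - -1| * |x + -1|.
Impose |x - -1| < 1 first. Then |x + -1| = |(x - -1) + 2*(-1)| <= |x - -1| + 2*|-1| < 1 + 2 = 3.
So |x^2 - (-1)^2| < delta * 3.
We need delta * 3 <= 3/16, i.e. delta <= 3/16/3 = 1/16.
Since 1/16 < 1, this is tighter than 1; take delta = 1/16.
So delta = 1/16 works.

1/16


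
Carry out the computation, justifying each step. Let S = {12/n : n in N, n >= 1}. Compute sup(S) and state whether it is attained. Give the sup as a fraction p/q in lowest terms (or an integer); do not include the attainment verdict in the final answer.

Analysis:
- Values: 12, 6, 4, 3, ... strictly decreasing.
- The maximum is 12 (n=1); sup = 12 (attained).
- The set is bounded below by 0; 12/n -> 0 so 0 is the greatest lower bound.
- 0 is not in the set, so inf = 0 is not attained.
Conclusion: sup(S) = 12, attained in S.

12


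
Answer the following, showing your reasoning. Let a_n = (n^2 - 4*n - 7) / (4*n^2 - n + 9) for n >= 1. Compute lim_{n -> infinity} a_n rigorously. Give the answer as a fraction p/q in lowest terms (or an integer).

Divide numerator and denominator by n^2, the highest power:
numerator / n^2 = 1 - 4/n - 7/n^2
denominator / n^2 = 4 - 1/n + 9/n^2
As n -> infinity, all terms of the form c/n^k (k >= 1) tend to 0.
So numerator / n^2 -> 1 and denominator / n^2 -> 4.
Therefore lim a_n = 1/4.

1/4


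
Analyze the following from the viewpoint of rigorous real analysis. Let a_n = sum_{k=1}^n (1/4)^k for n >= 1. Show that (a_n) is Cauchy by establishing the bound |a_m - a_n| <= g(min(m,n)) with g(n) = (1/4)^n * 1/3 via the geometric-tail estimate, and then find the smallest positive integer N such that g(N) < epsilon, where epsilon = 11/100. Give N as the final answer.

For m > n >= 1: |a_m - a_n| = sum_{k=n+1}^m (1/4)^k < sum_{k=n+1}^infinity (1/4)^k = (1/4)^(n+1) / (1 - 1/4) = (1/4)^n * (1/4) * (4/3) = (1/4)^n * 1/3.
So g(n) = (1/4)^n / 3. Since g(n) -> 0, (a_n) is Cauchy.
Now solve g(N) < 11/100: (1/4)^N / 3 < 11/100 <=> 4^N > 1 / (3 * 11/100) = 100/33.
Check powers of 4: 4^0 = 1 <= 100/33, 4^1 = 4 > 100/33.
So the smallest such N is 1. Check: g(1) = 1/(3 * 4) = 1/12 < 11/100.

1


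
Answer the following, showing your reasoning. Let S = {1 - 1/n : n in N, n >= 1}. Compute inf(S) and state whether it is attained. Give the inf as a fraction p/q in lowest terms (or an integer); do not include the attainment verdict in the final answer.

Analysis:
- Values: 0, 1/2, 2/3, 3/4, ... strictly increasing.
- Minimum is 0 (n=1); inf = 0 (attained).
- 1 - 1/n -> 1 from below; sup = 1, not attained.
Conclusion: inf(S) = 0, attained in S.

0


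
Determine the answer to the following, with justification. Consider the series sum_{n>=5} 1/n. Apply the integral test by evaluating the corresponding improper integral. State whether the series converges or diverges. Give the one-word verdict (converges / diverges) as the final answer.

Let f(x) = 1/x. Then f is positive, continuous, and decreasing on [5, infinity), so the integral test applies.
Compute the improper integral int_{5}^infinity f(x) dx:
  antiderivative F(x) = log(x).
  As x -> infinity, log(x) -> infinity.
  So int = infinity - log(5) = infinity. By the integral test, the series diverges.

diverges


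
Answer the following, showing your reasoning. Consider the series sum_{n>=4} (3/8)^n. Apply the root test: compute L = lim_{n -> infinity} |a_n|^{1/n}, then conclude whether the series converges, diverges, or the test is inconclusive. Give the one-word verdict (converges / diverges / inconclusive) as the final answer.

Let a_n denote the general term. Form |a_n|^(1/n) and simplify:
|a_n|^(1/n) = 3/8
Take the limit as n -> infinity: L = 3/8.
Since L = 3/8 < 1, the root test implies convergence.

converges


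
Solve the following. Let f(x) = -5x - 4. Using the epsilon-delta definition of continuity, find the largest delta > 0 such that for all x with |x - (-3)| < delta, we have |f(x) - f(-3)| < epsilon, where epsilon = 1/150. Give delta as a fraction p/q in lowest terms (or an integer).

We compute f(-3) = -5*(-3) - 4 = 11.
|f(x) - f(-3)| = |-5x - 4 - (11)| = |-5(x - (-3))| = 5|x - (-3)|.
We need 5|x - (-3)| < 1/150, i.e. |x - (-3)| < 1/150 / 5 = 1/750.
So any delta <= 1/750 works. Conversely, if delta > 1/750, then x = -3 + 1/750 satisfies |x - (-3)| = 1/750 < delta but |f(x) - f(-3)| = 5 * 1/750 = 1/150, which is not < 1/150; so no larger delta works.
Hence the largest such delta is 1/750.

1/750


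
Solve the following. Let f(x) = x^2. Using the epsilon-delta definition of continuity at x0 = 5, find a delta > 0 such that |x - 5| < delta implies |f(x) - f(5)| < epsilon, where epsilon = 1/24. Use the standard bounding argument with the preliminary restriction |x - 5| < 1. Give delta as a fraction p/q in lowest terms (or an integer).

Factor: |x^2 - (5)^2| = |x - 5| * |x + 5|.
Impose |x - 5| < 1 first. Then |x + 5| = |(x - 5) + 2*(5)| <= |x - 5| + 2*|5| < 1 + 10 = 11.
So |x^2 - (5)^2| < delta * 11.
We need delta * 11 <= 1/24, i.e. delta <= 1/24/11 = 1/264.
Since 1/264 < 1, this is tighter than 1; take delta = 1/264.
So delta = 1/264 works.

1/264


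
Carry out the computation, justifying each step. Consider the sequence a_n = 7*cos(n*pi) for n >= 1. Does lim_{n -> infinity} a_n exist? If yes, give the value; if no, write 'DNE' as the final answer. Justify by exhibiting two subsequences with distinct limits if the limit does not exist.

Examine the behaviour of a_n along subsequences.
cos(n*pi) = (-1)^n, so a_n = 7*(-1)^n. a_{2k} = 7 -> 7. a_{2k+1} = -7 -> -7.
Since these two subsequential limits are 7 and -7, distinct, the full sequence cannot converge (a convergent sequence has all subsequences tending to the same limit). So lim a_n does not exist.

DNE


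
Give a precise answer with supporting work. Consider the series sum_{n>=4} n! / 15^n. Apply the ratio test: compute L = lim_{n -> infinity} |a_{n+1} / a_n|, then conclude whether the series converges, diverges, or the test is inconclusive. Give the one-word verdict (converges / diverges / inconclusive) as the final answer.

Let a_n denote the general term. Form the ratio a_{n+1}/a_n and simplify:
a_{n+1}/a_n = n/15 + 1/15
Take the limit as n -> infinity: L = infinity.
Since L = infinity > 1 (or L = infinity), the ratio test implies the series diverges.

diverges


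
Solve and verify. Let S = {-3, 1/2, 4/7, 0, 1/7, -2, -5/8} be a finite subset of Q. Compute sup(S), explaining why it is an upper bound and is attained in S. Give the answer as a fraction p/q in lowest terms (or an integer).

S is finite, so sup(S) = max(S).
Sorted decreasing:
4/7, 1/2, 1/7, 0, -5/8, -2, -3
The extremum is 4/7.
For every x in S, x <= 4/7. And 4/7 is in S, so it is attained.
Therefore sup(S) = 4/7.

4/7


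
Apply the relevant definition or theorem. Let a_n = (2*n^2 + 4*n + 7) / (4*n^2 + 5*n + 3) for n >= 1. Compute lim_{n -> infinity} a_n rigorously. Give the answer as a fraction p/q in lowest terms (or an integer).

Divide numerator and denominator by n^2, the highest power:
numerator / n^2 = 2 + 4/n + 7/n^2
denominator / n^2 = 4 + 5/n + 3/n^2
As n -> infinity, all terms of the form c/n^k (k >= 1) tend to 0.
So numerator / n^2 -> 2 and denominator / n^2 -> 4.
Therefore lim a_n = 1/2.

1/2


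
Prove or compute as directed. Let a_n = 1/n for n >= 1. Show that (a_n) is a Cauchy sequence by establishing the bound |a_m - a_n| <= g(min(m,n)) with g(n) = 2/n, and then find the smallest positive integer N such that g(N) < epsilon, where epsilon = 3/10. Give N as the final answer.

For any m, n >= 1, by the triangle inequality:
|a_m - a_n| = |1/m - 1/n| <= 1/m + 1/n <= 2/min(m,n).
So g(n) = 2/n bounds the Cauchy difference. Since g(n) -> 0, (a_n) is Cauchy.
Now solve g(N) < 3/10: 2/N < 3/10 <=> N > 2 / (3/10) = 20/3.
The smallest integer strictly greater than 20/3 is N = 7.
Check: g(7) = 2/7 = 2/7 < 3/10; g(6) = 1/3 >= 3/10. So N = 7.

7


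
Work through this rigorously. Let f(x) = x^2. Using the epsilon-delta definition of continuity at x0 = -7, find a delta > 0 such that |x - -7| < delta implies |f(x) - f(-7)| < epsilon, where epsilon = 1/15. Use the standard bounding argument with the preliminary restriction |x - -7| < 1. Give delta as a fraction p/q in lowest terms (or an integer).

Factor: |x^2 - (-7)^2| = |x - -7| * |x + -7|.
Impose |x - -7| < 1 first. Then |x + -7| = |(x - -7) + 2*(-7)| <= |x - -7| + 2*|-7| < 1 + 14 = 15.
So |x^2 - (-7)^2| < delta * 15.
We need delta * 15 <= 1/15, i.e. delta <= 1/15/15 = 1/225.
Since 1/225 < 1, this is tighter than 1; take delta = 1/225.
So delta = 1/225 works.

1/225


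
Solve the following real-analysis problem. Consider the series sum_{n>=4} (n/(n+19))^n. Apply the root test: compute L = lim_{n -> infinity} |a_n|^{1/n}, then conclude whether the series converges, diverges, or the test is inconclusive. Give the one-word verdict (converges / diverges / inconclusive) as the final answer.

Let a_n denote the general term. Form |a_n|^(1/n) and simplify:
|a_n|^(1/n) = n/(n + 19)
Take the limit as n -> infinity: L = 1.
Since L = 1, the root test is inconclusive. (In fact a_n = (n/(n+19))^n -> e^(-19) != 0, so the nth-term test shows divergence; but the root test itself gives no conclusion.)

inconclusive


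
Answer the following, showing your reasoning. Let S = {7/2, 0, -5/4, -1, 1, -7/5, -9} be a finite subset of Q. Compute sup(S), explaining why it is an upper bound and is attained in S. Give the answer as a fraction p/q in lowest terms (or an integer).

S is finite, so sup(S) = max(S).
Sorted decreasing:
7/2, 1, 0, -1, -5/4, -7/5, -9
The extremum is 7/2.
For every x in S, x <= 7/2. And 7/2 is in S, so it is attained.
Therefore sup(S) = 7/2.

7/2


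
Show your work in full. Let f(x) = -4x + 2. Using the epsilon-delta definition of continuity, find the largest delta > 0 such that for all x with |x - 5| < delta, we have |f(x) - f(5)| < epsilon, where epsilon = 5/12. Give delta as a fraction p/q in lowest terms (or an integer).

We compute f(5) = -4*(5) + 2 = -18.
|f(x) - f(5)| = |-4x + 2 - (-18)| = |-4(x - 5)| = 4|x - 5|.
We need 4|x - 5| < 5/12, i.e. |x - 5| < 5/12 / 4 = 5/48.
So any delta <= 5/48 works. Conversely, if delta > 5/48, then x = 5 + 5/48 satisfies |x - 5| = 5/48 < delta but |f(x) - f(5)| = 4 * 5/48 = 5/12, which is not < 5/12; so no larger delta works.
Hence the largest such delta is 5/48.

5/48


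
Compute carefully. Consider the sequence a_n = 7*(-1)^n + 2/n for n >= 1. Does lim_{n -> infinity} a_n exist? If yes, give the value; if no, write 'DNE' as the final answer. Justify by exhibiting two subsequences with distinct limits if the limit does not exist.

Examine the behaviour of a_n along subsequences.
a_{2k} = 7 + 2/(2k) -> 7. a_{2k+1} = -7 + 2/(2k+1) -> -7.
Since these two subsequential limits are 7 and -7, distinct, the full sequence cannot converge (a convergent sequence has all subsequences tending to the same limit). So lim a_n does not exist.

DNE


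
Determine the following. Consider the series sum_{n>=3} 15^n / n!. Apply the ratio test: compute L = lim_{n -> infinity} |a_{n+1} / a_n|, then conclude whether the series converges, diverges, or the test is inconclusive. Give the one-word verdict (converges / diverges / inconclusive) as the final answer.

Let a_n denote the general term. Form the ratio a_{n+1}/a_n and simplify:
a_{n+1}/a_n = 15/(n + 1)
Take the limit as n -> infinity: L = 0.
Since L = 0 < 1, the ratio test implies the series converges.

converges


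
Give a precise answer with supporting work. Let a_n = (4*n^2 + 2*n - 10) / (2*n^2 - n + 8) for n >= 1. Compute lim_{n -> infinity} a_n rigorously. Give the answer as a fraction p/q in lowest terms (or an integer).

Divide numerator and denominator by n^2, the highest power:
numerator / n^2 = 4 + 2/n - 10/n^2
denominator / n^2 = 2 - 1/n + 8/n^2
As n -> infinity, all terms of the form c/n^k (k >= 1) tend to 0.
So numerator / n^2 -> 4 and denominator / n^2 -> 2.
Therefore lim a_n = 2.

2
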